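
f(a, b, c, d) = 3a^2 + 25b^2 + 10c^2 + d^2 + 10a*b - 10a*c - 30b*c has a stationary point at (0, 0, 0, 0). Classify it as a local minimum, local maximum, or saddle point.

saddle point

The Hessian at the origin is H = [[6, 10, -10, 0], [10, 50, -30, 0], [-10, -30, 20, 0], [0, 0, 0, 2]].
Applying the same elementary operations to the rows and columns of H produces a congruent diagonal matrix with entries 6, 100/3, -2, 2.
So there are 3 positive, 1 negative pivots.
H is indefinite, so the origin is a saddle point.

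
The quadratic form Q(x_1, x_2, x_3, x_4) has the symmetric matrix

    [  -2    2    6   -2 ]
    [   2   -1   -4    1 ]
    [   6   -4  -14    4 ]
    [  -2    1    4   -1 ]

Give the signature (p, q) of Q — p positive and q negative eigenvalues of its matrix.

(1, 1)

Applying the same elementary operations to the rows and columns of A produces a congruent diagonal matrix with entries -2, 1, 0, 0.
Counting signs: 1 positive, 1 negative, 2 zero.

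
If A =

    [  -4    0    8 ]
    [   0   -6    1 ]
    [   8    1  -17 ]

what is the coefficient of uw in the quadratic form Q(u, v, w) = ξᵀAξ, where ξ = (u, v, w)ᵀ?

The coefficient of uw is A[1,3] + A[3,1] = 2·8 = 16.

16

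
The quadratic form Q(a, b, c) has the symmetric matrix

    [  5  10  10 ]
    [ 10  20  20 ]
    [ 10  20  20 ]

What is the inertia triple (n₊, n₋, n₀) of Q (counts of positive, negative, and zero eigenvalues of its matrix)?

Applying the same elementary operations to the rows and columns of A produces a congruent diagonal matrix with entries 5, 0, 0.
So there are 1 positive, 2 zero pivots.

(1, 0, 2)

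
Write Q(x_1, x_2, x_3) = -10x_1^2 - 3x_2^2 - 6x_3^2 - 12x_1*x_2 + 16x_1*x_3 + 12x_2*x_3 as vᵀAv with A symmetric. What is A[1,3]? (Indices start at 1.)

The coefficient of x_1·x_3 in Q is 16. For a symmetric A this equals A[1,3] + A[3,1] = 2·A[1,3].
So A[1,3] = 16/2 = 8.

8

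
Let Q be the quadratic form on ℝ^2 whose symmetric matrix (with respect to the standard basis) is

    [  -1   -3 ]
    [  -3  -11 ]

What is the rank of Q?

An LDLᵀ factorisation of A has diagonal entries -1, -2.
Counting signs: 2 negative.
The rank is the number of nonzero pivots: 2.

2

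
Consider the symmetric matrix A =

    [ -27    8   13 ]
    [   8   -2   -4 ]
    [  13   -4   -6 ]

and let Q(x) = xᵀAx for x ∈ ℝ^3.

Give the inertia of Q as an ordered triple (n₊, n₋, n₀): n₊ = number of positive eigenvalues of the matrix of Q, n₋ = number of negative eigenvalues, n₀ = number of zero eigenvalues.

(2, 1, 0)

An LDLᵀ factorisation of A has diagonal entries -27, 10/27, 1/5.
So there are 2 positive, 1 negative pivots.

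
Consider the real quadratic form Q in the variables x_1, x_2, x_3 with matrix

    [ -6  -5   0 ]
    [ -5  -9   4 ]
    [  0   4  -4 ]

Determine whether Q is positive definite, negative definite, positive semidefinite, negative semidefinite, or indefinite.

Congruent diagonalization of A (simultaneous row and column reduction) yields pivots -6, -29/6, -20/29.
That gives 3 negative pivots.
Hence Q is negative definite.

negative definite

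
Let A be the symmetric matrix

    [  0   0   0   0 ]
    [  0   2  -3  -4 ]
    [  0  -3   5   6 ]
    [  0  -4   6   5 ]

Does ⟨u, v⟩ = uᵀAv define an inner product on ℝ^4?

Symmetric row and column elimination reduces A to a congruent diagonal form with pivots 0, 2, 1/2, -3.
That gives 2 positive, 1 negative, 1 zero pivots.
Hence Q is indefinite.
⟨·,·⟩ is an inner product exactly when A is positive definite.

no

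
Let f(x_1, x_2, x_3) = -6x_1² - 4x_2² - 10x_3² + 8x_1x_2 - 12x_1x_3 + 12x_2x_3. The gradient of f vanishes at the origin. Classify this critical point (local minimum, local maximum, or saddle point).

local maximum

The Hessian at the origin is H = [[-12, 8, -12], [8, -8, 12], [-12, 12, -20]].
An LDLᵀ factorisation of H has diagonal entries -12, -8/3, -2.
That gives 3 negative pivots.
H is negative definite, so the origin is a strict local maximum.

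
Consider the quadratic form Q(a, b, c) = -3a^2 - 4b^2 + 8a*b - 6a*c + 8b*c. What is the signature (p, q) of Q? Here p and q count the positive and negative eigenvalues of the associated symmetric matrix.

(2, 1)

Write A = [[-3, 4, -3], [4, -4, 4], [-3, 4, 0]].
Applying the same elementary operations to the rows and columns of A produces a congruent diagonal matrix with entries -3, 4/3, 3.
Counting signs: 2 positive, 1 negative.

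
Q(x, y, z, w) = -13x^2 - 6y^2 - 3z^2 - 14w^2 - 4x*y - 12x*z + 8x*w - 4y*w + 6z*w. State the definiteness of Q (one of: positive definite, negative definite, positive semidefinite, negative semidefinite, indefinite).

negative definite

The symmetric matrix of Q is A = [[-13, -2, -6, 4], [-2, -6, 0, -2], [-6, 0, -3, 3], [4, -2, 3, -14]].
Leading principal minors: Δ_1 = -13, Δ_2 = 74, Δ_3 = -6, Δ_4 = 30.
The signs alternate starting with Δ_1 < 0, so by Sylvester's criterion Q is negative definite.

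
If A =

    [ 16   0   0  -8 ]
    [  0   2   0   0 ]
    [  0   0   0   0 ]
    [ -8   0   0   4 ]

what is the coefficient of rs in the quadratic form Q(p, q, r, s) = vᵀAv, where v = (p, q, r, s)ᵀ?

The coefficient of rs is A[3,4] + A[4,3] = 2·0 = 0.

0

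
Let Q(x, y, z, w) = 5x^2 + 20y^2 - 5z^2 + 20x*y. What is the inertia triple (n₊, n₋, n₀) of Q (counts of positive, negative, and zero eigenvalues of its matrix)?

The symmetric matrix is A = [[5, 10, 0, 0], [10, 20, 0, 0], [0, 0, -5, 0], [0, 0, 0, 0]].
Symmetric row and column elimination reduces A to a congruent diagonal form with pivots 5, 0, -5, 0.
Counting signs: 1 positive, 1 negative, 2 zero.

(1, 1, 2)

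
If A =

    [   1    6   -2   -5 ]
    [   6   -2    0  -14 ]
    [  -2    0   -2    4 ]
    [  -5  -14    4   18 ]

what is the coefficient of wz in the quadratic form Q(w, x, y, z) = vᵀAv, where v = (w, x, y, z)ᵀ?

The coefficient of wz is A[1,4] + A[4,1] = 2·(-5) = -10.

-10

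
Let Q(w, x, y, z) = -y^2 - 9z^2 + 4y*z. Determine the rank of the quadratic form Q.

2

The symmetric matrix is A = [[0, 0, 0, 0], [0, 0, 0, 0], [0, 0, -1, 2], [0, 0, 2, -9]].
Congruent diagonalization of A (simultaneous row and column reduction) yields pivots 0, 0, -1, -5.
Counting signs: 2 negative, 2 zero.
The rank is the number of nonzero pivots: 2.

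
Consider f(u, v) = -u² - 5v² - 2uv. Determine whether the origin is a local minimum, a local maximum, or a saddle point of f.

The Hessian at the origin is H = [[-2, -2], [-2, -10]].
det H = -2·-10 − (-2)² = 16 > 0 and H[1,1] = -2 < 0, so H is negative definite.
Therefore the origin is a local maximum.

local maximum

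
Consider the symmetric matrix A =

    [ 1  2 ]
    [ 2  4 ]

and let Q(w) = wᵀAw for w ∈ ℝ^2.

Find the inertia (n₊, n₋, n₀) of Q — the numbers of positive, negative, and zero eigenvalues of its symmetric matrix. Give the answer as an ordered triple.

Symmetric row and column elimination reduces A to a congruent diagonal form with pivots 1, 0.
That gives 1 positive, 1 zero pivots.

(1, 0, 1)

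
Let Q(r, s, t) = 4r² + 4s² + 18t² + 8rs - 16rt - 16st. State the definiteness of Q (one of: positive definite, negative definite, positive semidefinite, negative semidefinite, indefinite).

positive semidefinite

The symmetric matrix is A = [[4, 4, -8], [4, 4, -8], [-8, -8, 18]].
Symmetric row and column elimination reduces A to a congruent diagonal form with pivots 4, 0, 2.
Counting signs: 2 positive, 1 zero.
Hence Q is positive semidefinite.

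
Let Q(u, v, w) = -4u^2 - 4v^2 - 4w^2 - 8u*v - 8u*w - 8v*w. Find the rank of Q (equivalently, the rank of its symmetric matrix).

1

Write A = [[-4, -4, -4], [-4, -4, -4], [-4, -4, -4]].
Applying the same elementary operations to the rows and columns of A produces a congruent diagonal matrix with entries -4, 0, 0.
That gives 1 negative, 2 zero pivots.
The rank is the number of nonzero pivots: 1.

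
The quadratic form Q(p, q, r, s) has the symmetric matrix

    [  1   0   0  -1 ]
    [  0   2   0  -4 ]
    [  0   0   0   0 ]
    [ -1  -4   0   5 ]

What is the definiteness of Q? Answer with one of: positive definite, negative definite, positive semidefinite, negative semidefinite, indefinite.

Applying the same elementary operations to the rows and columns of A produces a congruent diagonal matrix with entries 1, 2, 0, -4.
Counting signs: 2 positive, 1 negative, 1 zero.
Hence Q is indefinite.

indefinite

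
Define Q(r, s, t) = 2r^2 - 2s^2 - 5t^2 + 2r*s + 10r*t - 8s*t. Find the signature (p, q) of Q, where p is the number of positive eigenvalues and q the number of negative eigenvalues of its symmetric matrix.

Write A = [[2, 1, 5], [1, -2, -4], [5, -4, -5]].
Applying the same elementary operations to the rows and columns of A produces a congruent diagonal matrix with entries 2, -5/2, -3/5.
Counting signs: 1 positive, 2 negative.

(1, 2)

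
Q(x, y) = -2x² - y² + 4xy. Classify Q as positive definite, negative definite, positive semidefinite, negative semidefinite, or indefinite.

indefinite

The symmetric matrix of Q is [[-2, 2], [2, -1]].
For the 2×2 matrix [[-2, 2], [2, -1]]: det = -2·-1 − (2)² = -2, trace = -3.
det < 0 so the eigenvalues have opposite signs; the form is indefinite.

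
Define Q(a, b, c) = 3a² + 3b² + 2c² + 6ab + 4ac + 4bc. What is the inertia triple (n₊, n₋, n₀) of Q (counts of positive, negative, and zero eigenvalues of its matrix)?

(2, 0, 1)

The associated matrix is A = [[3, 3, 2], [3, 3, 2], [2, 2, 2]].
Symmetric row and column elimination reduces A to a congruent diagonal form with pivots 3, 0, 2/3.
Counting signs: 2 positive, 1 zero.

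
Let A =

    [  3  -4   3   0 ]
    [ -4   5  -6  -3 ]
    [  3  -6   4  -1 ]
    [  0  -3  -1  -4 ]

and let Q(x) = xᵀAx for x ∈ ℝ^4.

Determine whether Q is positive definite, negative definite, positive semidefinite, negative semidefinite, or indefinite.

Row-reducing A symmetrically gives the diagonal entries 3, -1/3, 13, 10/13.
Counting signs: 3 positive, 1 negative.
Hence Q is indefinite.

indefinite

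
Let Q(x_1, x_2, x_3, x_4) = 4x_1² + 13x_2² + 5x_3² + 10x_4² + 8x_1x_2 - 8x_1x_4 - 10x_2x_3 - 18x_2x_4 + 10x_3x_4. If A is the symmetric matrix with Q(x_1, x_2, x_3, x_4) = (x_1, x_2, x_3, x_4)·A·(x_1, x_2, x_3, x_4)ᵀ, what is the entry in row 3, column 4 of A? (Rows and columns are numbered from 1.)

The coefficient of x_3·x_4 in Q is 10. For a symmetric A this equals A[3,4] + A[4,3] = 2·A[3,4].
So A[3,4] = 10/2 = 5.

5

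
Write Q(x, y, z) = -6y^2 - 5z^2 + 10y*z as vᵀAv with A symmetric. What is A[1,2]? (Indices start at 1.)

The coefficient of x·y in Q is 0. For a symmetric A this equals A[1,2] + A[2,1] = 2·A[1,2].
So A[1,2] = 0/2 = 0.

0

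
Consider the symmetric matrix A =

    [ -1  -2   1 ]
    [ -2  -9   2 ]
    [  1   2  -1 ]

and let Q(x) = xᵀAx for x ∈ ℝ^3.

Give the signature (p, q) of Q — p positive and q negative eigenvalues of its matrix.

Congruent diagonalization of A (simultaneous row and column reduction) yields pivots -1, -5, 0.
That gives 2 negative, 1 zero pivots.

(0, 2)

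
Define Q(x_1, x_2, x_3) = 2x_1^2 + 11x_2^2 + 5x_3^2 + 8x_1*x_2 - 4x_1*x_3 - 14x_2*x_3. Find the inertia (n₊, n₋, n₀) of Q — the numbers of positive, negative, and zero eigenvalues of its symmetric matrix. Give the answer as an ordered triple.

Write A = [[2, 4, -2], [4, 11, -7], [-2, -7, 5]].
Applying the same elementary operations to the rows and columns of A produces a congruent diagonal matrix with entries 2, 3, 0.
So there are 2 positive, 1 zero pivots.

(2, 0, 1)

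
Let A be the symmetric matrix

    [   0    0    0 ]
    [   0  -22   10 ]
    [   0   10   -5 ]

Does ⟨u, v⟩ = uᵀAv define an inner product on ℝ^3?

no

Row-reducing A symmetrically gives the diagonal entries 0, -22, -5/11.
That gives 2 negative, 1 zero pivots.
Hence Q is negative semidefinite.
⟨·,·⟩ is an inner product exactly when A is positive definite.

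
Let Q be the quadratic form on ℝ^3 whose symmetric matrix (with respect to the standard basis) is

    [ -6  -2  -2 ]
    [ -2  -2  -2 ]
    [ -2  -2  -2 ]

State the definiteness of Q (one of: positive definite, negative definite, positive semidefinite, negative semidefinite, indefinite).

negative semidefinite

Congruent diagonalization of A (simultaneous row and column reduction) yields pivots -6, -4/3, 0.
So there are 2 negative, 1 zero pivots.
Hence Q is negative semidefinite.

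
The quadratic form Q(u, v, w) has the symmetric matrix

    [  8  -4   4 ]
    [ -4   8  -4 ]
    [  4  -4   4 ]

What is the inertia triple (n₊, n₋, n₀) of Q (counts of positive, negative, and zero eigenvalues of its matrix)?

Symmetric row and column elimination reduces A to a congruent diagonal form with pivots 8, 6, 4/3.
That gives 3 positive pivots.

(3, 0, 0)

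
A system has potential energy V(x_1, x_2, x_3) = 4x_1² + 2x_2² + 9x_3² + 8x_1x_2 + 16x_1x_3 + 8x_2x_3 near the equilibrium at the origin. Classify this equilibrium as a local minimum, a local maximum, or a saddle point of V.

saddle point

The Hessian at the origin is H = [[8, 8, 16], [8, 4, 8], [16, 8, 18]].
An LDLᵀ factorisation of H has diagonal entries 8, -4, 2.
That gives 2 positive, 1 negative pivots.
H is indefinite, so the origin is a saddle point.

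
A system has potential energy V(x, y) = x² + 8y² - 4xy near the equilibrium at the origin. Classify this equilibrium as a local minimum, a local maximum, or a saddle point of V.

local minimum

The Hessian at the origin is H = [[2, -4], [-4, 16]].
det H = 2·16 − (-4)² = 16 > 0 and H[1,1] = 2 > 0, so H is positive definite.
Therefore the origin is a local minimum.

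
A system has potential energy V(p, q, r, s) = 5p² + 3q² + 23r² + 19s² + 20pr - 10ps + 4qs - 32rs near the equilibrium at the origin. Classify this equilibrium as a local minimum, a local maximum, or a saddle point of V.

local minimum

The Hessian at the origin is H = [[10, 0, 20, -10], [0, 6, 0, 4], [20, 0, 46, -32], [-10, 4, -32, 38]].
Row-reducing H symmetrically gives the diagonal entries 10, 6, 6, 4/3.
So there are 4 positive pivots.
H is positive definite, so the origin is a strict local minimum.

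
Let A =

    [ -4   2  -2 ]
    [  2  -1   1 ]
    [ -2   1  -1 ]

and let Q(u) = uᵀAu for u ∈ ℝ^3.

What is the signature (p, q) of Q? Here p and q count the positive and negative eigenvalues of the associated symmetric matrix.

Applying the same elementary operations to the rows and columns of A produces a congruent diagonal matrix with entries -4, 0, 0.
So there are 1 negative, 2 zero pivots.

(0, 1)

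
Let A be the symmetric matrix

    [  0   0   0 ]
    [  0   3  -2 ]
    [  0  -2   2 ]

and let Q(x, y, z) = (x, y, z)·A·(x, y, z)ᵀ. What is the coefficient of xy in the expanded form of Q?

0

The coefficient of xy is A[1,2] + A[2,1] = 2·0 = 0.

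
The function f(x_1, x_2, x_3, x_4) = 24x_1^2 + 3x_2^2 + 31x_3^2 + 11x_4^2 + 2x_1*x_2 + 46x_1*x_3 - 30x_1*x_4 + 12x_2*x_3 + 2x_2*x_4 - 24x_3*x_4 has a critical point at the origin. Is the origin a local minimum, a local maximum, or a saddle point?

local minimum

The Hessian at the origin is H = [[48, 2, 46, -30], [2, 6, 12, 2], [46, 12, 62, -24], [-30, 2, -24, 22]].
Symmetric row and column elimination reduces H to a congruent diagonal form with pivots 48, 71/12, 52/71, 8/13.
That gives 4 positive pivots.
H is positive definite, so the origin is a strict local minimum.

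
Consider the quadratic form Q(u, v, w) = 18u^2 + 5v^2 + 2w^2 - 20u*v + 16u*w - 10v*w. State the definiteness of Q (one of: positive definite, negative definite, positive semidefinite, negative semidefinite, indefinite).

The symmetric matrix is A = [[18, -10, 8], [-10, 5, -5], [8, -5, 2]].
Congruent diagonalization of A (simultaneous row and column reduction) yields pivots 18, -5/9, -1.
Counting signs: 1 positive, 2 negative.
Hence Q is indefinite.

indefinite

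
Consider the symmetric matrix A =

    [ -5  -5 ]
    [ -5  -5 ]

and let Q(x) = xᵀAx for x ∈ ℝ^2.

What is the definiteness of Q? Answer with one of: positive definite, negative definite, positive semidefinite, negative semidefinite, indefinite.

negative semidefinite

Symmetric row and column elimination reduces A to a congruent diagonal form with pivots -5, 0.
Counting signs: 1 negative, 1 zero.
Hence Q is negative semidefinite.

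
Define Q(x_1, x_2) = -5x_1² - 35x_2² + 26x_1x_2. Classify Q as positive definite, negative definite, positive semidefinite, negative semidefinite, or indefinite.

negative definite

The symmetric matrix is A = [[-5, 13], [13, -35]].
Symmetric row and column elimination reduces A to a congruent diagonal form with pivots -5, -6/5.
That gives 2 negative pivots.
Hence Q is negative definite.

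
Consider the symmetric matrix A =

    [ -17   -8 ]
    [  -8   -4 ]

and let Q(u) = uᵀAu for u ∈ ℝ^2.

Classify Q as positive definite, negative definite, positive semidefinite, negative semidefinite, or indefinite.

negative definite

An LDLᵀ factorisation of A has diagonal entries -17, -4/17.
So there are 2 negative pivots.
Hence Q is negative definite.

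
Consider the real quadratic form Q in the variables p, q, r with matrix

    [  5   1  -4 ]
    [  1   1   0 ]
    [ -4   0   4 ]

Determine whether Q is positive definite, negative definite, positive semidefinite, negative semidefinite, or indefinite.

Congruent diagonalization of A (simultaneous row and column reduction) yields pivots 5, 4/5, 0.
That gives 2 positive, 1 zero pivots.
Hence Q is positive semidefinite.

positive semidefinite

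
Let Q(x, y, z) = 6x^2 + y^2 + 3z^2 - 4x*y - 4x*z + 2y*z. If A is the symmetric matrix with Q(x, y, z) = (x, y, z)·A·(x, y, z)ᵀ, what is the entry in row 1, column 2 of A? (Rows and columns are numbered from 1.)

The coefficient of x·y in Q is -4. For a symmetric A this equals A[1,2] + A[2,1] = 2·A[1,2].
So A[1,2] = -4/2 = -2.

-2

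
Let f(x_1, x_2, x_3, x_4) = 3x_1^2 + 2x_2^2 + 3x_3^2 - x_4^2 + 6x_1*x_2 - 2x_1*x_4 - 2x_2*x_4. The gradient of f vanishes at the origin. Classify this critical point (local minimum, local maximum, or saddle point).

The Hessian at the origin is H = [[6, 6, 0, -2], [6, 4, 0, -2], [0, 0, 6, 0], [-2, -2, 0, -2]].
Symmetric row and column elimination reduces H to a congruent diagonal form with pivots 6, -2, 6, -8/3.
Counting signs: 2 positive, 2 negative.
H is indefinite, so the origin is a saddle point.

saddle point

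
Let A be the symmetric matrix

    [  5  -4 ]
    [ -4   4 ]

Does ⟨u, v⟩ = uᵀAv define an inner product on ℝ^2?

Applying the same elementary operations to the rows and columns of A produces a congruent diagonal matrix with entries 5, 4/5.
So there are 2 positive pivots.
Hence Q is positive definite.
⟨·,·⟩ is an inner product exactly when A is positive definite.

yes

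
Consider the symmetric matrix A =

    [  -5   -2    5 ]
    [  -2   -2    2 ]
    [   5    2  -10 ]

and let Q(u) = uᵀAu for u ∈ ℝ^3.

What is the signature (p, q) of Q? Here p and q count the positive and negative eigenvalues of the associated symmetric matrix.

An LDLᵀ factorisation of A has diagonal entries -5, -6/5, -5.
So there are 3 negative pivots.

(0, 3)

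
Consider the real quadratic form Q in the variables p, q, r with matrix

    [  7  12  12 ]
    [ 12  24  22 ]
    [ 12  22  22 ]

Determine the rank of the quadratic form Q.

3

Applying the same elementary operations to the rows and columns of A produces a congruent diagonal matrix with entries 7, 24/7, 5/6.
That gives 3 positive pivots.
The rank is the number of nonzero pivots: 3.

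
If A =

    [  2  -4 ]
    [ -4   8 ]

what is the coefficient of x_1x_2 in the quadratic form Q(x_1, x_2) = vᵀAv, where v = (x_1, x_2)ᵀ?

The coefficient of x_1x_2 is A[1,2] + A[2,1] = 2·(-4) = -8.

-8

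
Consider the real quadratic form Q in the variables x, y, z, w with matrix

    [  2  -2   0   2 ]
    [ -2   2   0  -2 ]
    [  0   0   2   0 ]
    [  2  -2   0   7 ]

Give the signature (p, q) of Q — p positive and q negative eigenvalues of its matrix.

Congruent diagonalization of A (simultaneous row and column reduction) yields pivots 2, 0, 2, 5.
Counting signs: 3 positive, 1 zero.

(3, 0)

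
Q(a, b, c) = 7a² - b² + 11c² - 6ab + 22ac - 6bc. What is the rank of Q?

3

The associated matrix is A = [[7, -3, 11], [-3, -1, -3], [11, -3, 11]].
Row-reducing A symmetrically gives the diagonal entries 7, -16/7, -5.
That gives 1 positive, 2 negative pivots.
The rank is the number of nonzero pivots: 3.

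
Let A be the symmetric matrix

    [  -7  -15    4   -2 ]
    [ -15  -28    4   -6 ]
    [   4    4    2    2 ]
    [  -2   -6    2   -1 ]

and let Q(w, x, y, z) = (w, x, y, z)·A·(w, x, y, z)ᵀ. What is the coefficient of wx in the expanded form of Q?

The coefficient of wx is A[1,2] + A[2,1] = 2·(-15) = -30.

-30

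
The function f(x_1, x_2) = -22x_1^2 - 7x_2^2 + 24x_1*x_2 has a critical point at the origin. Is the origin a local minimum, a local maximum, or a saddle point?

local maximum

The Hessian at the origin is H = [[-44, 24], [24, -14]].
det H = -44·-14 − (24)² = 40 > 0 and H[1,1] = -44 < 0, so H is negative definite.
Therefore the origin is a local maximum.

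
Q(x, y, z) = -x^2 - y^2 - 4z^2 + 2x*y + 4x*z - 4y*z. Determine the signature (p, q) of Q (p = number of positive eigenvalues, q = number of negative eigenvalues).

(0, 1)

The associated matrix is A = [[-1, 1, 2], [1, -1, -2], [2, -2, -4]].
Congruent diagonalization of A (simultaneous row and column reduction) yields pivots -1, 0, 0.
Counting signs: 1 negative, 2 zero.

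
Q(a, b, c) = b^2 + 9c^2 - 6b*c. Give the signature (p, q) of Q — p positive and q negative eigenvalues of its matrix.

The associated matrix is A = [[0, 0, 0], [0, 1, -3], [0, -3, 9]].
Congruent diagonalization of A (simultaneous row and column reduction) yields pivots 0, 1, 0.
So there are 1 positive, 2 zero pivots.

(1, 0)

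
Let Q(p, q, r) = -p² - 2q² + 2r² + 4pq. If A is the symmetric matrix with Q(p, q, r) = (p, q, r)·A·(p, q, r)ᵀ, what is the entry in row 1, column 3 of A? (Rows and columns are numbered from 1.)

The coefficient of p·r in Q is 0. For a symmetric A this equals A[1,3] + A[3,1] = 2·A[1,3].
So A[1,3] = 0/2 = 0.

0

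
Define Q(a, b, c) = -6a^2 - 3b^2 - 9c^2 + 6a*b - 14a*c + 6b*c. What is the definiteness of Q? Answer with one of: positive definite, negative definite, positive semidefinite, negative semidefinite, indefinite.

The symmetric matrix is A = [[-6, 3, -7], [3, -3, 3], [-7, 3, -9]].
Symmetric row and column elimination reduces A to a congruent diagonal form with pivots -6, -3/2, -2/3.
That gives 3 negative pivots.
Hence Q is negative definite.

negative definite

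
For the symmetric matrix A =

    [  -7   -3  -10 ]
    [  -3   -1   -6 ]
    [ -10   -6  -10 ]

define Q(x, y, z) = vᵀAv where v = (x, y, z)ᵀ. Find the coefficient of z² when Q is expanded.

The coefficient of z² is the diagonal entry A[3,3] = -10.

-10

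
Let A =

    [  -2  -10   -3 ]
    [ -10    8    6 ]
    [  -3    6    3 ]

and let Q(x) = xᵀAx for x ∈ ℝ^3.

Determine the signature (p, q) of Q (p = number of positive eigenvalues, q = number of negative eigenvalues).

An LDLᵀ factorisation of A has diagonal entries -2, 58, -3/29.
That gives 1 positive, 2 negative pivots.

(1, 2)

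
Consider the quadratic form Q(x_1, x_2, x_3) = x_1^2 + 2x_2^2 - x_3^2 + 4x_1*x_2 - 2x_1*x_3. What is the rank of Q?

Write A = [[1, 2, -1], [2, 2, 0], [-1, 0, -1]].
Row-reducing A symmetrically gives the diagonal entries 1, -2, 0.
Counting signs: 1 positive, 1 negative, 1 zero.
The rank is the number of nonzero pivots: 2.

2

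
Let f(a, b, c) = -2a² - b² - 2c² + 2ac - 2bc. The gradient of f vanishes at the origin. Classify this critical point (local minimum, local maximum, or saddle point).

The Hessian at the origin is H = [[-4, 0, 2], [0, -2, -2], [2, -2, -4]].
Congruent diagonalization of H (simultaneous row and column reduction) yields pivots -4, -2, -1.
That gives 3 negative pivots.
H is negative definite, so the origin is a strict local maximum.

local maximum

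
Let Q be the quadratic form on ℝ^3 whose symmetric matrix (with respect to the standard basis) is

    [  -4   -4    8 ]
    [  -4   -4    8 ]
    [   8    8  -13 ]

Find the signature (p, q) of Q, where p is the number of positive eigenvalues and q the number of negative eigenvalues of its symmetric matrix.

Row-reducing A symmetrically gives the diagonal entries -4, 0, 3.
That gives 1 positive, 1 negative, 1 zero pivots.

(1, 1)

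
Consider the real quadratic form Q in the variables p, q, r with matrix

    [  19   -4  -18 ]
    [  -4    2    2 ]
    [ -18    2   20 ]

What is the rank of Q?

3

Congruent diagonalization of A (simultaneous row and column reduction) yields pivots 19, 22/19, 2/11.
So there are 3 positive pivots.
The rank is the number of nonzero pivots: 3.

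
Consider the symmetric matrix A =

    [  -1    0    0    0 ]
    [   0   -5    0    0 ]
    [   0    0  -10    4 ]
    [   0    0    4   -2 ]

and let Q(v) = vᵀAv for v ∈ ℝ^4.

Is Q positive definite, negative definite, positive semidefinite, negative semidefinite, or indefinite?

negative definite

Leading principal minors: Δ_1 = -1, Δ_2 = 5, Δ_3 = -50, Δ_4 = 20.
The signs alternate starting with Δ_1 < 0, so by Sylvester's criterion Q is negative definite.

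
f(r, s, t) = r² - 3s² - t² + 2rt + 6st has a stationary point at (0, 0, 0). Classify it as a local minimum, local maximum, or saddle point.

The Hessian at the origin is H = [[2, 0, 2], [0, -6, 6], [2, 6, -2]].
Congruent diagonalization of H (simultaneous row and column reduction) yields pivots 2, -6, 2.
So there are 2 positive, 1 negative pivots.
H is indefinite, so the origin is a saddle point.

saddle point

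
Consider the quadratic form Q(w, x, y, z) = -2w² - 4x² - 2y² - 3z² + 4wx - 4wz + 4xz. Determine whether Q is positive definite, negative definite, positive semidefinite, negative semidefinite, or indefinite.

Write A = [[-2, 2, 0, -2], [2, -4, 0, 2], [0, 0, -2, 0], [-2, 2, 0, -3]].
Congruent diagonalization of A (simultaneous row and column reduction) yields pivots -2, -2, -2, -1.
That gives 4 negative pivots.
Hence Q is negative definite.

negative definite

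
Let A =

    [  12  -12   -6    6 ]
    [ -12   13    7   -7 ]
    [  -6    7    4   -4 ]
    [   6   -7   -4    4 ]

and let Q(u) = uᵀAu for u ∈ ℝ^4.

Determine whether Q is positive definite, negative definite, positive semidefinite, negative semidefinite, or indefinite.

Row-reducing A symmetrically gives the diagonal entries 12, 1, 0, 0.
That gives 2 positive, 2 zero pivots.
Hence Q is positive semidefinite.

positive semidefinite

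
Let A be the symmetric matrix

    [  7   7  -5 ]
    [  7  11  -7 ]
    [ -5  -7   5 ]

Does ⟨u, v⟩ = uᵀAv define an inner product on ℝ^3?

Leading principal minors: Δ_1 = 7, Δ_2 = 28, Δ_3 = 12.
All leading principal minors are positive, so by Sylvester's criterion Q is positive definite.
⟨·,·⟩ is an inner product exactly when A is positive definite.

yes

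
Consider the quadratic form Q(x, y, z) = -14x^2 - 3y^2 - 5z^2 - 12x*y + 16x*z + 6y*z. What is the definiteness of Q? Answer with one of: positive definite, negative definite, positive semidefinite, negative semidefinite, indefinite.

negative semidefinite

The associated matrix is A = [[-14, -6, 8], [-6, -3, 3], [8, 3, -5]].
Applying the same elementary operations to the rows and columns of A produces a congruent diagonal matrix with entries -14, -3/7, 0.
That gives 2 negative, 1 zero pivots.
Hence Q is negative semidefinite.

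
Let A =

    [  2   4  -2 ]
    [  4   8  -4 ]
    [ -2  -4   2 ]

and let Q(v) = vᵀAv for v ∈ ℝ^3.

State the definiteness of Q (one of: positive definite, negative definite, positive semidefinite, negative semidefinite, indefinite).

Applying the same elementary operations to the rows and columns of A produces a congruent diagonal matrix with entries 2, 0, 0.
That gives 1 positive, 2 zero pivots.
Hence Q is positive semidefinite.

positive semidefinite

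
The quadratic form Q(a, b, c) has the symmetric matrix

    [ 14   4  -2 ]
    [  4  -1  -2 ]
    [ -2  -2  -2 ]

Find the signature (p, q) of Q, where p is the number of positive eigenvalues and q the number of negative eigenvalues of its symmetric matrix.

(1, 2)

An LDLᵀ factorisation of A has diagonal entries 14, -15/7, -4/3.
That gives 1 positive, 2 negative pivots.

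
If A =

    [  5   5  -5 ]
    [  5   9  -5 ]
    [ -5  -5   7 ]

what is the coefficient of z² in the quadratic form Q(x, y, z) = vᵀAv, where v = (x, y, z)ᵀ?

7

The coefficient of z² is the diagonal entry A[3,3] = 7.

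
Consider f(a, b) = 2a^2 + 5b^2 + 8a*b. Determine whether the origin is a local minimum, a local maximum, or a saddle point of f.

The Hessian at the origin is H = [[4, 8], [8, 10]].
det H = 4·10 − (8)² = -24 < 0, so H is indefinite.
Therefore the origin is a saddle point.

saddle point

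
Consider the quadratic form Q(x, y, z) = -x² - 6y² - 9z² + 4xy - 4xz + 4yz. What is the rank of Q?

The symmetric matrix is A = [[-1, 2, -2], [2, -6, 2], [-2, 2, -9]].
Symmetric row and column elimination reduces A to a congruent diagonal form with pivots -1, -2, -3.
Counting signs: 3 negative.
The rank is the number of nonzero pivots: 3.

3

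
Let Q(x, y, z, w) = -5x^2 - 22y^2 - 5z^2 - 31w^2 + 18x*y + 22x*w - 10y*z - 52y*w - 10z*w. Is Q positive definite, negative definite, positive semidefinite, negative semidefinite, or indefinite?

The symmetric matrix is A = [[-5, 9, 0, 11], [9, -22, -5, -26], [0, -5, -5, -5], [11, -26, -5, -31]].
Symmetric row and column elimination reduces A to a congruent diagonal form with pivots -5, -29/5, -20/29, 0.
So there are 3 negative, 1 zero pivots.
Hence Q is negative semidefinite.

negative semidefinite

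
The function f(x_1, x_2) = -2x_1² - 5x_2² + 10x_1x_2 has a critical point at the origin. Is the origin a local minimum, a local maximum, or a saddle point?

saddle point

The Hessian at the origin is H = [[-4, 10], [10, -10]].
det H = -4·-10 − (10)² = -60 < 0, so H is indefinite.
Therefore the origin is a saddle point.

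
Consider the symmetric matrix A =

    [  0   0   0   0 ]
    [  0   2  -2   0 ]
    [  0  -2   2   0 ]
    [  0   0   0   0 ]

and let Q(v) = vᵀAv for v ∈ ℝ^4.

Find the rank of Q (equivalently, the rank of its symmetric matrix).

1

Symmetric row and column elimination reduces A to a congruent diagonal form with pivots 0, 2, 0, 0.
Counting signs: 1 positive, 3 zero.
The rank is the number of nonzero pivots: 1.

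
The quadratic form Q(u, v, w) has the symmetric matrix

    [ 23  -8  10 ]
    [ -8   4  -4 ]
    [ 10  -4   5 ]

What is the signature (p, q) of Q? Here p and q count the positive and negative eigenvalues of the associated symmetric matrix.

(3, 0)

Row-reducing A symmetrically gives the diagonal entries 23, 28/23, 3/7.
So there are 3 positive pivots.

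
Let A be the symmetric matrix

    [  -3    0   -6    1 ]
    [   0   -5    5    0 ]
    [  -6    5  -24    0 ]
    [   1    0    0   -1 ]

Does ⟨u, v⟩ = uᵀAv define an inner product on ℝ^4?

no

An LDLᵀ factorisation of A has diagonal entries -3, -5, -7, -2/21.
So there are 4 negative pivots.
Hence Q is negative definite.
⟨·,·⟩ is an inner product exactly when A is positive definite.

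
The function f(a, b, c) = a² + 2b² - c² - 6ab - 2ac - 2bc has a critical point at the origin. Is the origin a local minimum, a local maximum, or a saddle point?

saddle point

The Hessian at the origin is H = [[2, -6, -2], [-6, 4, -2], [-2, -2, -2]].
Applying the same elementary operations to the rows and columns of H produces a congruent diagonal matrix with entries 2, -14, 4/7.
So there are 2 positive, 1 negative pivots.
H is indefinite, so the origin is a saddle point.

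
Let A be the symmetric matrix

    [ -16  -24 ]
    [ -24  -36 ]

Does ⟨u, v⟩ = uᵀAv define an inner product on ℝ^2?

no

For the 2×2 matrix [[-16, -24], [-24, -36]]: det = -16·-36 − (-24)² = 0, trace = -52.
det = 0 so one eigenvalue is zero; the form is semidefinite with the sign of the trace.
⟨·,·⟩ is an inner product exactly when A is positive definite.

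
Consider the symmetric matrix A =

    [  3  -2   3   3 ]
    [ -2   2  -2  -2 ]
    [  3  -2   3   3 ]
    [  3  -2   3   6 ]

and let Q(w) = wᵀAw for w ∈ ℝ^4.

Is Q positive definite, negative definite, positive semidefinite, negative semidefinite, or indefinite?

positive semidefinite

Row-reducing A symmetrically gives the diagonal entries 3, 2/3, 0, 3.
That gives 3 positive, 1 zero pivots.
Hence Q is positive semidefinite.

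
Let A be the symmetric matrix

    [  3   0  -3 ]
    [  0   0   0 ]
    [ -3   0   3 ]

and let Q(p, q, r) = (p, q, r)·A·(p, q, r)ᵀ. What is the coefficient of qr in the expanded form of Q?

0

The coefficient of qr is A[2,3] + A[3,2] = 2·0 = 0.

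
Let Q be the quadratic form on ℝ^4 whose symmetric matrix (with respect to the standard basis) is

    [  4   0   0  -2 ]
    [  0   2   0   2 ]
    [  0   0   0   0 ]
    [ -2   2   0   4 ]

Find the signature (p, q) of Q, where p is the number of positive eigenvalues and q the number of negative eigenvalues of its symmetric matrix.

Congruent diagonalization of A (simultaneous row and column reduction) yields pivots 4, 2, 0, 1.
So there are 3 positive, 1 zero pivots.

(3, 0)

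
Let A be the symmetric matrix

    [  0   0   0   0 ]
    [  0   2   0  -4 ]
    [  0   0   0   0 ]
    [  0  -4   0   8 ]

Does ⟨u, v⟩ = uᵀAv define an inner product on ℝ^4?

no

Row-reducing A symmetrically gives the diagonal entries 0, 2, 0, 0.
That gives 1 positive, 3 zero pivots.
Hence Q is positive semidefinite.
⟨·,·⟩ is an inner product exactly when A is positive definite.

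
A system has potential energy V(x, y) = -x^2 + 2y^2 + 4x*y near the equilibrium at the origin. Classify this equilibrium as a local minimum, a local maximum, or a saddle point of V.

saddle point

The Hessian at the origin is H = [[-2, 4], [4, 4]].
det H = -2·4 − (4)² = -24 < 0, so H is indefinite.
Therefore the origin is a saddle point.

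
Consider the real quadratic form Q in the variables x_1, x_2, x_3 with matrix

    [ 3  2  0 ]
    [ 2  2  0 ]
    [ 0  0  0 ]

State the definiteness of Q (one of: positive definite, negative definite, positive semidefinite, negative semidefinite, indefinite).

positive semidefinite

Symmetric row and column elimination reduces A to a congruent diagonal form with pivots 3, 2/3, 0.
That gives 2 positive, 1 zero pivots.
Hence Q is positive semidefinite.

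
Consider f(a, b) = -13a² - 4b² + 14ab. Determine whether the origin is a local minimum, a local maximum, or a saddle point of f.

The Hessian at the origin is H = [[-26, 14], [14, -8]].
det H = -26·-8 − (14)² = 12 > 0 and H[1,1] = -26 < 0, so H is negative definite.
Therefore the origin is a local maximum.

local maximum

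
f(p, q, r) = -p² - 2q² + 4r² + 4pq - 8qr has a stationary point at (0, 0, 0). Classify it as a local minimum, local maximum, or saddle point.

saddle point

The Hessian at the origin is H = [[-2, 4, 0], [4, -4, -8], [0, -8, 8]].
Symmetric row and column elimination reduces H to a congruent diagonal form with pivots -2, 4, -8.
That gives 1 positive, 2 negative pivots.
H is indefinite, so the origin is a saddle point.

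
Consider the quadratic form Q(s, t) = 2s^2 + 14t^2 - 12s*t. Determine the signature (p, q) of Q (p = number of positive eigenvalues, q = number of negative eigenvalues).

(1, 1)

The associated matrix is A = [[2, -6], [-6, 14]].
Congruent diagonalization of A (simultaneous row and column reduction) yields pivots 2, -4.
So there are 1 positive, 1 negative pivots.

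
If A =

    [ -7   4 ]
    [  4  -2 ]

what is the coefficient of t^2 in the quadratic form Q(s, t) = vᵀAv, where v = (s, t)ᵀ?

-2

The coefficient of t^2 is the diagonal entry A[2,2] = -2.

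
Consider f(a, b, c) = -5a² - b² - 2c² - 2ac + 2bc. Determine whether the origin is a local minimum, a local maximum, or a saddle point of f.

local maximum

The Hessian at the origin is H = [[-10, 0, -2], [0, -2, 2], [-2, 2, -4]].
Row-reducing H symmetrically gives the diagonal entries -10, -2, -8/5.
Counting signs: 3 negative.
H is negative definite, so the origin is a strict local maximum.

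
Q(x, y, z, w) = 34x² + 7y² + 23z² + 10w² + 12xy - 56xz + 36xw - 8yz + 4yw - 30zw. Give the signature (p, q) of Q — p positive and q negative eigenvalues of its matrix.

(3, 1)

Write A = [[34, 6, -28, 18], [6, 7, -4, 2], [-28, -4, 23, -15], [18, 2, -15, 10]].
Applying the same elementary operations to the rows and columns of A produces a congruent diagonal matrix with entries 34, 101/17, -21/101, 5/21.
That gives 3 positive, 1 negative pivots.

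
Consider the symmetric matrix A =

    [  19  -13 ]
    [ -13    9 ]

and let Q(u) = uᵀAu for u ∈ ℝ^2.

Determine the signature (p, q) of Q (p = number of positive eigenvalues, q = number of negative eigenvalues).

(2, 0)

An LDLᵀ factorisation of A has diagonal entries 19, 2/19.
That gives 2 positive pivots.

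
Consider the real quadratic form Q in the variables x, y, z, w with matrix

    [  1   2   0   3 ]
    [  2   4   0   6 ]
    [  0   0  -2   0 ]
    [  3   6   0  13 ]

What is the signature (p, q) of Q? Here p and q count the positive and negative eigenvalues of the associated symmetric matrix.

Congruent diagonalization of A (simultaneous row and column reduction) yields pivots 1, 0, -2, 4.
So there are 2 positive, 1 negative, 1 zero pivots.

(2, 1)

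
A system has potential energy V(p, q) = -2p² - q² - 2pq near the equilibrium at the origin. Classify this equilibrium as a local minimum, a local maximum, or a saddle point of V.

local maximum

The Hessian at the origin is H = [[-4, -2], [-2, -2]].
det H = -4·-2 − (-2)² = 4 > 0 and H[1,1] = -4 < 0, so H is negative definite.
Therefore the origin is a local maximum.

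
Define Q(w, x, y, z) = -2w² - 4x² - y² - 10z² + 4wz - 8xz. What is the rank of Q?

The symmetric matrix is A = [[-2, 0, 0, 2], [0, -4, 0, -4], [0, 0, -1, 0], [2, -4, 0, -10]].
An LDLᵀ factorisation of A has diagonal entries -2, -4, -1, -4.
Counting signs: 4 negative.
The rank is the number of nonzero pivots: 4.

4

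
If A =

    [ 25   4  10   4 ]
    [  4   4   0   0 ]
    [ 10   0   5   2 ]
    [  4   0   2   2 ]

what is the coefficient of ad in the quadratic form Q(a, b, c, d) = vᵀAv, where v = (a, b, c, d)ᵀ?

The coefficient of ad is A[1,4] + A[4,1] = 2·4 = 8.

8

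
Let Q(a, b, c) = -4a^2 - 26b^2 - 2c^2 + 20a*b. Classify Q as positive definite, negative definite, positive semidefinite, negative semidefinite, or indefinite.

The symmetric matrix of Q is A = [[-4, 10, 0], [10, -26, 0], [0, 0, -2]].
Leading principal minors: Δ_1 = -4, Δ_2 = 4, Δ_3 = -8.
The signs alternate starting with Δ_1 < 0, so by Sylvester's criterion Q is negative definite.

negative definite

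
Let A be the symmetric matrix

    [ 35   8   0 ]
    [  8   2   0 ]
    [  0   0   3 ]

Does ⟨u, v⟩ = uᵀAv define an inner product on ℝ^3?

Leading principal minors: Δ_1 = 35, Δ_2 = 6, Δ_3 = 18.
All leading principal minors are positive, so by Sylvester's criterion Q is positive definite.
⟨·,·⟩ is an inner product exactly when A is positive definite.

yes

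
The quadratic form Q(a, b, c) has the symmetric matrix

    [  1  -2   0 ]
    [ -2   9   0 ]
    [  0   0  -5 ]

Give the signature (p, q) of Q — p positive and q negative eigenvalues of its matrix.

(2, 1)

Symmetric row and column elimination reduces A to a congruent diagonal form with pivots 1, 5, -5.
Counting signs: 2 positive, 1 negative.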